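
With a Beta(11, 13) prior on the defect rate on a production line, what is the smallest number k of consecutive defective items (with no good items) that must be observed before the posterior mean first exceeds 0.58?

After k defective items and 0 good items the posterior is Beta(11+k, 13), with mean (11+k)/(11+13+k).
Set (11+k)/(24+k) > 0.58 and solve: k > (0.58·24 − 11)/(1 − 0.58) = 6.952.
The smallest integer exceeding 6.952 is 7.

k = 7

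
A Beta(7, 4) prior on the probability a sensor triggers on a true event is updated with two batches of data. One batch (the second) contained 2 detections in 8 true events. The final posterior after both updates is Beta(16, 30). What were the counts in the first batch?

Sequential conjugate updates are equivalent to a single update on the pooled data, so total successes = posterior α − prior α and total failures = posterior β − prior β.
Total across both batches: 16−7=9 detections, 30−4=26 misses.
Subtract the second batch: 9−2=7 detections and 26−6=20 misses.

7 detections and 20 misses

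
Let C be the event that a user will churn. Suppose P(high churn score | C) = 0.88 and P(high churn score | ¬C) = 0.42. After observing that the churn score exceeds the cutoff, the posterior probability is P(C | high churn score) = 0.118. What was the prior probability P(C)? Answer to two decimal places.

P(C) = 0.06

Bayes' rule in odds form gives O(C|E) = O(C)·[P(E|C)/P(E|¬C)], hence O(C) = O(C|E)/LR.
Posterior odds = 0.118/(1−0.118) = 0.1338. LR = 0.88/0.42 = 2.0952.
Prior odds = 0.1338/2.0952 = 0.0639, so P(C) = 0.0639/(1+0.0639) ≈ 0.06.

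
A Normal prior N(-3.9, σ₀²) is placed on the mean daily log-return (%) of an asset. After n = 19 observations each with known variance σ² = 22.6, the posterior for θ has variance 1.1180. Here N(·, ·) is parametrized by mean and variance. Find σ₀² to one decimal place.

σ₀² = 18.6

Posterior precision equals prior precision plus data precision: 1/σ_n² = 1/σ₀² + n/σ².
So 1/σ₀² = 1/1.1180 − 19/22.6 = 0.894454 − 0.840708 = 0.053746.
Hence σ₀² = 1/0.053746 ≈ 18.6.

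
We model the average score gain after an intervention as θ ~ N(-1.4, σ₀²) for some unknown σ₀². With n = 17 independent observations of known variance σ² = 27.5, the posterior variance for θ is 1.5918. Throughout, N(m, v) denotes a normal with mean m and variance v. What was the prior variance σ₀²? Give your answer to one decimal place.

σ₀² = 99.6

For the Normal–Normal model with known σ², precisions add: τ_n = τ₀ + n/σ².
So 1/σ₀² = 1/1.5918 − 17/27.5 = 0.628220 − 0.618182 = 0.010038.
Hence σ₀² = 1/0.010038 ≈ 99.6.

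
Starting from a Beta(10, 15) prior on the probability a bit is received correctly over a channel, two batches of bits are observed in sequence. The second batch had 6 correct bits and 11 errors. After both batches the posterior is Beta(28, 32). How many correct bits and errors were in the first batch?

12 correct bits and 6 errors

Sequential conjugate updates are equivalent to a single update on the pooled data, so total successes = posterior α − prior α and total failures = posterior β − prior β.
Total across both batches: 28−10=18 correct bits, 32−15=17 errors.
Subtract the second batch: 18−6=12 correct bits and 17−11=6 errors.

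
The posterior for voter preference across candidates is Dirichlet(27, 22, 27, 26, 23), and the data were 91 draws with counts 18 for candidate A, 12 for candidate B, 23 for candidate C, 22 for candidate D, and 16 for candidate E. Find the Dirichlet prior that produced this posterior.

Dirichlet(9, 10, 4, 4, 7)

For a Dirichlet(α) prior with multinomial counts c, the posterior is Dirichlet(α + c) componentwise.
Subtract each count from the matching posterior parameter: 27−18=9, 22−12=10, 27−23=4, 26−22=4, 23−16=7.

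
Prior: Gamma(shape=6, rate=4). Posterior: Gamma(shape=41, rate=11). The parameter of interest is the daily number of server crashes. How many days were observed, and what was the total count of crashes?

n = 7 days with total 35 crashes

A Gamma(α, β) prior (rate parametrization) on a Poisson rate with n observations summing to S gives posterior Gamma(α+S, β+n).
Matching: Σxᵢ = 41 − 6 = 35 and n = 11 − 4 = 7.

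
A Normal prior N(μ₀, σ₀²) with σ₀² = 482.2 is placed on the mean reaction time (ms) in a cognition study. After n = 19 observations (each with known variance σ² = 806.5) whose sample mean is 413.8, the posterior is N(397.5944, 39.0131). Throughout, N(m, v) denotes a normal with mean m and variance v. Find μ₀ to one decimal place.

The posterior mean is a precision-weighted average: μ_n = (τ₀μ₀ + τ_data·x̄)/(τ₀+τ_data), with τ₀=1/σ₀² and τ_data=n/σ².
Here τ₀ = 1/482.2 = 0.002074 and τ_data = 19/806.5 = 0.023559, so τ_n = 0.025633.
Rearranging for μ₀: μ₀ = (μ_n·τ_n − τ_data·x̄)/τ₀ = (397.5944·0.025633 − 0.023559·413.8) / 0.002074 = 0.442823/0.002074 ≈ 213.5.

μ₀ = 213.5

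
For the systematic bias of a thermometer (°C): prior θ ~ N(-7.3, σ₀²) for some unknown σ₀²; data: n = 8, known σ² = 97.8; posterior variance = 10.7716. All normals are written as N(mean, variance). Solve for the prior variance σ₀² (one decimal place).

σ₀² = 90.6

Posterior precision equals prior precision plus data precision: 1/σ_n² = 1/σ₀² + n/σ².
So 1/σ₀² = 1/10.7716 − 8/97.8 = 0.092837 − 0.081800 = 0.011037.
Hence σ₀² = 1/0.011037 ≈ 90.6.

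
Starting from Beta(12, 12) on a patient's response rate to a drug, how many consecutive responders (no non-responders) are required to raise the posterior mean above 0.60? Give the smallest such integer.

k = 7

After k responders and 0 non-responders the posterior is Beta(12+k, 12), with mean (12+k)/(12+12+k).
Set (12+k)/(24+k) > 0.60 and solve: k > (0.60·24 − 12)/(1 − 0.60) = 6.000.
The smallest integer exceeding 6.000 is 7, and checking k=7: (19)/(31) = 0.6129 > 0.60.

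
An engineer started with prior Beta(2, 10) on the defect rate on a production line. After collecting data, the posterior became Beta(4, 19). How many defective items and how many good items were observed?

A Beta(α, β) prior with s successes and f failures in binomial data gives a Beta(α+s, β+f) posterior.
So s = 4 − 2 = 2 and f = 19 − 10 = 9.

2 defective items and 9 good items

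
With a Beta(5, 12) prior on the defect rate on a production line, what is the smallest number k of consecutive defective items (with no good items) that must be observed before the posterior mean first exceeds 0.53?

k = 9

After k defective items and 0 good items the posterior is Beta(5+k, 12), with mean (5+k)/(5+12+k).
Set (5+k)/(17+k) > 0.53 and solve: k > (0.53·17 − 5)/(1 − 0.53) = 8.532.
The smallest integer exceeding 8.532 is 9.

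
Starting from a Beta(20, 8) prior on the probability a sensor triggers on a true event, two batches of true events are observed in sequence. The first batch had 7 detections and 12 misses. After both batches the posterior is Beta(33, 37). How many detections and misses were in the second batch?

6 detections and 17 misses

Because Beta–binomial updating is additive in the counts, the combined data contributed (α_post−α_prior, β_post−β_prior) successes and failures.
Total across both batches: 33−20=13 detections, 37−8=29 misses.
Subtract the first batch: 13−7=6 detections and 29−12=17 misses.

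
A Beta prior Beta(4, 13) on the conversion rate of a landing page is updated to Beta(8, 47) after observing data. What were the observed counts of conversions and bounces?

Under Beta–binomial conjugacy the posterior parameters are (α+s, β+f).
So s = 8 − 4 = 4 and f = 47 − 13 = 34.

4 conversions and 34 bounces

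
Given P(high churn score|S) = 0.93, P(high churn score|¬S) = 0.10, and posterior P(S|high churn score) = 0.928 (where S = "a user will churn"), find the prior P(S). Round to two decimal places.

P(S) = 0.58

Bayes' rule in odds form gives O(S|E) = O(S)·[P(E|S)/P(E|¬S)], hence O(S) = O(S|E)/LR.
Posterior odds = 0.928/(1−0.928) = 12.8889. LR = 0.93/0.10 = 9.3000.
Prior odds = 12.8889/9.3000 = 1.3859, so P(S) = 1.3859/(1+1.3859) ≈ 0.58.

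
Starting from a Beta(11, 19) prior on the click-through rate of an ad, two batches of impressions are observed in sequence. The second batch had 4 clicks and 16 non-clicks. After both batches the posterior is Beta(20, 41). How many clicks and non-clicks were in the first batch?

Because Beta–binomial updating is additive in the counts, the combined data contributed (α_post−α_prior, β_post−β_prior) successes and failures.
Total across both batches: 20−11=9 clicks, 41−19=22 non-clicks.
Subtract the second batch: 9−4=5 clicks and 22−16=6 non-clicks.

5 clicks and 6 non-clicks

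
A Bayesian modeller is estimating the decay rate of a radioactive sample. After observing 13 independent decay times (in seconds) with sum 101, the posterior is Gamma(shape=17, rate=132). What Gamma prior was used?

Gamma(shape=4, rate=31)

Gamma–exponential conjugacy: posterior shape = α + n, posterior rate = β + Σtᵢ.
So α = 17 − 13 = 4 and β = 132 − 101 = 31.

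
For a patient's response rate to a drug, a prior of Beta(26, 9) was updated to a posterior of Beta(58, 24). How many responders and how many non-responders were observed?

Under Beta–binomial conjugacy the posterior parameters are (α+s, β+f).
Match parameters: s=58−26=32, f=24−9=15.

32 responders and 15 non-responders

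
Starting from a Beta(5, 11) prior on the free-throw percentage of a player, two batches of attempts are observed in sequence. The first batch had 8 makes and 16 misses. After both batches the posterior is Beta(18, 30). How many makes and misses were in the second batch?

Because Beta–binomial updating is additive in the counts, the combined data contributed (α_post−α_prior, β_post−β_prior) successes and failures.
Total across both batches: 18−5=13 makes, 30−11=19 misses.
Subtract the first batch: 13−8=5 makes and 19−16=3 misses.

5 makes and 3 misses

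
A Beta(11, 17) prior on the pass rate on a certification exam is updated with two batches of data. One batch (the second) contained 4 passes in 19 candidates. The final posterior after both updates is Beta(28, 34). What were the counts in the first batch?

13 passes and 2 failures

Sequential conjugate updates are equivalent to a single update on the pooled data, so total successes = posterior α − prior α and total failures = posterior β − prior β.
Total across both batches: 28−11=17 passes, 34−17=17 failures.
Subtract the second batch: 17−4=13 passes and 17−15=2 failures.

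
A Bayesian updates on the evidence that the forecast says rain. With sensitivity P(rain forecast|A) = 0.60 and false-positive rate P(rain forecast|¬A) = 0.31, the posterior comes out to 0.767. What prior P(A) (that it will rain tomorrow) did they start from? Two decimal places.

P(A) = 0.63

Bayes' rule in odds form gives O(A|E) = O(A)·[P(E|A)/P(E|¬A)], hence O(A) = O(A|E)/LR.
Posterior odds = 0.767/(1−0.767) = 3.2918. LR = 0.60/0.31 = 1.9355.
Prior odds = 3.2918/1.9355 = 1.7007, so P(A) = 1.7007/(1+1.7007) ≈ 0.63.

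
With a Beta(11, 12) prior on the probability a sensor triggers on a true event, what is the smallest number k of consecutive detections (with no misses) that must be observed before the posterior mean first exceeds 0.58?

After k detections and 0 misses the posterior is Beta(11+k, 12), with mean (11+k)/(11+12+k).
Set (11+k)/(23+k) > 0.58 and solve: k > (0.58·23 − 11)/(1 − 0.58) = 5.571.
The smallest integer exceeding 5.571 is 6, and checking k=6: (17)/(29) = 0.5862 > 0.58.

k = 6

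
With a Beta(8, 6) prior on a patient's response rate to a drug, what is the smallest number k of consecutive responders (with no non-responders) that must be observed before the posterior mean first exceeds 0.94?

After k responders and 0 non-responders the posterior is Beta(8+k, 6), with mean (8+k)/(8+6+k).
Set (8+k)/(14+k) > 0.94 and solve: k > (0.94·14 − 8)/(1 − 0.94) = 86.000.
The smallest integer exceeding 86.000 is 87, and checking k=87: (95)/(101) = 0.9406 > 0.94.

k = 87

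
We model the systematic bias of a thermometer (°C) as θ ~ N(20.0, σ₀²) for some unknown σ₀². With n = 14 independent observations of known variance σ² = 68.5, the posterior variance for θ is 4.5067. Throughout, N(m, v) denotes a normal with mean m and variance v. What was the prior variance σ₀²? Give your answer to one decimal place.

σ₀² = 57.1

Posterior precision equals prior precision plus data precision: 1/σ_n² = 1/σ₀² + n/σ².
So 1/σ₀² = 1/4.5067 − 14/68.5 = 0.221892 − 0.204380 = 0.017512.
Hence σ₀² = 1/0.017512 ≈ 57.1.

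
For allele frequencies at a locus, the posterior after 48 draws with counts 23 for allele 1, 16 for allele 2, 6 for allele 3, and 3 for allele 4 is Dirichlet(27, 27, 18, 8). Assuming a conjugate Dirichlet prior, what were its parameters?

For a Dirichlet(α) prior with multinomial counts c, the posterior is Dirichlet(α + c) componentwise.
Subtract each count from the matching posterior parameter: 27−23=4, 27−16=11, 18−6=12, 8−3=5.

Dirichlet(4, 11, 12, 5)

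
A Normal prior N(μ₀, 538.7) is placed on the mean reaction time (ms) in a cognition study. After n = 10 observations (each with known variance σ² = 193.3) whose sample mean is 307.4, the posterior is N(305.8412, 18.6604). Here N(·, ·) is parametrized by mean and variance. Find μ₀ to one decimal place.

μ₀ = 262.4

With known observation variance, the Normal–Normal posterior has precision τ_n = τ₀ + n/σ² and mean μ_n = (τ₀μ₀ + (n/σ²)x̄)/τ_n.
Here τ₀ = 1/538.7 = 0.001856 and τ_data = 10/193.3 = 0.051733, so τ_n = 0.053589.
Rearranging for μ₀: μ₀ = (μ_n·τ_n − τ_data·x̄)/τ₀ = (305.8412·0.053589 − 0.051733·307.4) / 0.001856 = 0.487000/0.001856 ≈ 262.4.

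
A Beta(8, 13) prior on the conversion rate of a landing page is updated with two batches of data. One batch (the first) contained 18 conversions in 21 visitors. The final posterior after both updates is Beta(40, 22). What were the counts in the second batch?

14 conversions and 6 bounces

Because Beta–binomial updating is additive in the counts, the combined data contributed (α_post−α_prior, β_post−β_prior) successes and failures.
Total across both batches: 40−8=32 conversions, 22−13=9 bounces.
Subtract the first batch: 32−18=14 conversions and 9−3=6 bounces.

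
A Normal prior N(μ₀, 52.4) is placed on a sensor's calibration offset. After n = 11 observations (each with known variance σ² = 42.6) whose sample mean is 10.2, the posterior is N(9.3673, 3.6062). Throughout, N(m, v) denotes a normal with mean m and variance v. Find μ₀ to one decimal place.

μ₀ = -1.9

With known observation variance, the Normal–Normal posterior has precision τ_n = τ₀ + n/σ² and mean μ_n = (τ₀μ₀ + (n/σ²)x̄)/τ_n.
Here τ₀ = 1/52.4 = 0.019084 and τ_data = 11/42.6 = 0.258216, so τ_n = 0.277300.
Rearranging for μ₀: μ₀ = (μ_n·τ_n − τ_data·x̄)/τ₀ = (9.3673·0.277300 − 0.258216·10.2) / 0.019084 = -0.036251/0.019084 ≈ -1.9.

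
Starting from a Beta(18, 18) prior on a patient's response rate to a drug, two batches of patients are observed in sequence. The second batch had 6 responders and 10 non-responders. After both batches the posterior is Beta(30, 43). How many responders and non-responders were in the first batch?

Sequential conjugate updates are equivalent to a single update on the pooled data, so total successes = posterior α − prior α and total failures = posterior β − prior β.
Total across both batches: 30−18=12 responders, 43−18=25 non-responders.
Subtract the second batch: 12−6=6 responders and 25−10=15 non-responders.

6 responders and 15 non-responders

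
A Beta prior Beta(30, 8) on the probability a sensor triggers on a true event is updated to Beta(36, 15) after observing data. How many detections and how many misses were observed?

6 detections and 7 misses

Beta is conjugate to the binomial likelihood: posterior = Beta(a+s, b+f).
So s = 36 − 30 = 6 and f = 15 − 8 = 7.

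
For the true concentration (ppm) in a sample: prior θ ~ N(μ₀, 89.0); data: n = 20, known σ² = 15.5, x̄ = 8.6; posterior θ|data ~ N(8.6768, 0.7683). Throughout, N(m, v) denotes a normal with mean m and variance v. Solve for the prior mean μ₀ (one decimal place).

With known observation variance, the Normal–Normal posterior has precision τ_n = τ₀ + n/σ² and mean μ_n = (τ₀μ₀ + (n/σ²)x̄)/τ_n.
Here τ₀ = 1/89.0 = 0.011236 and τ_data = 20/15.5 = 1.290323, so τ_n = 1.301559.
Rearranging for μ₀: μ₀ = (μ_n·τ_n − τ_data·x̄)/τ₀ = (8.6768·1.301559 − 1.290323·8.6) / 0.011236 = 0.196589/0.011236 ≈ 17.5.

μ₀ = 17.5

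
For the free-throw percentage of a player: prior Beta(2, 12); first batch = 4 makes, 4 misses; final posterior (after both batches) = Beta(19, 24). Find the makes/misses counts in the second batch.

Sequential conjugate updates are equivalent to a single update on the pooled data, so total successes = posterior α − prior α and total failures = posterior β − prior β.
Total across both batches: 19−2=17 makes, 24−12=12 misses.
Subtract the first batch: 17−4=13 makes and 12−4=8 misses.

13 makes and 8 misses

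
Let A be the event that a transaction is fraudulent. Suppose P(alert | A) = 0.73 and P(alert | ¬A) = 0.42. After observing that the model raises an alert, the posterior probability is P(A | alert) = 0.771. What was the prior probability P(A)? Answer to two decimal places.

Bayes' rule in odds form gives O(A|E) = O(A)·[P(E|A)/P(E|¬A)], hence O(A) = O(A|E)/LR.
Posterior odds = 0.771/(1−0.771) = 3.3668. LR = 0.73/0.42 = 1.7381.
Prior odds = 3.3668/1.7381 = 1.9371, so P(A) = 1.9371/(1+1.9371) ≈ 0.66.

P(A) = 0.66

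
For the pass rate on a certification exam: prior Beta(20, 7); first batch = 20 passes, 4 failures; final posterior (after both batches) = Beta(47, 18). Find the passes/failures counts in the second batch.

7 passes and 7 failures

Sequential conjugate updates are equivalent to a single update on the pooled data, so total successes = posterior α − prior α and total failures = posterior β − prior β.
Total across both batches: 47−20=27 passes, 18−7=11 failures.
Subtract the first batch: 27−20=7 passes and 11−4=7 failures.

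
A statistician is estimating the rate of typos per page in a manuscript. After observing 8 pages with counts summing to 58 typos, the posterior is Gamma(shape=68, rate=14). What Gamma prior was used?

Gamma(shape=10, rate=6)

A Gamma(α, β) prior (rate parametrization) on a Poisson rate with n observations summing to S gives posterior Gamma(α+S, β+n).
So α = 68 − 58 = 10 and β = 14 − 8 = 6.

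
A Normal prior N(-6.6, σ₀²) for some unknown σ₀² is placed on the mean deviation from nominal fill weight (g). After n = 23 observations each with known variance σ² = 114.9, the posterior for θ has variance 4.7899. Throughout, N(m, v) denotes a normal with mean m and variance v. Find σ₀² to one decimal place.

σ₀² = 116.3

Posterior precision equals prior precision plus data precision: 1/σ_n² = 1/σ₀² + n/σ².
So 1/σ₀² = 1/4.7899 − 23/114.9 = 0.208773 − 0.200174 = 0.008599.
Hence σ₀² = 1/0.008599 ≈ 116.3.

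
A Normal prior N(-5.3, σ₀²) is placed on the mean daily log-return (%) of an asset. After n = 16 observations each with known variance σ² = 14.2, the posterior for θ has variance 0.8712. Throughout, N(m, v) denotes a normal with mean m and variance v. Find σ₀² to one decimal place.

For the Normal–Normal model with known σ², precisions add: τ_n = τ₀ + n/σ².
So 1/σ₀² = 1/0.8712 − 16/14.2 = 1.147842 − 1.126761 = 0.021081.
Hence σ₀² = 1/0.021081 ≈ 47.4.

σ₀² = 47.4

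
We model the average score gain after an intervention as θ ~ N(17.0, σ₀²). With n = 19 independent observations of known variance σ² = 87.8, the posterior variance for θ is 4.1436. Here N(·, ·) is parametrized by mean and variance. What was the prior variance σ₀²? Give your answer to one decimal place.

Posterior precision equals prior precision plus data precision: 1/σ_n² = 1/σ₀² + n/σ².
So 1/σ₀² = 1/4.1436 − 19/87.8 = 0.241336 − 0.216401 = 0.024935.
Hence σ₀² = 1/0.024935 ≈ 40.1.

σ₀² = 40.1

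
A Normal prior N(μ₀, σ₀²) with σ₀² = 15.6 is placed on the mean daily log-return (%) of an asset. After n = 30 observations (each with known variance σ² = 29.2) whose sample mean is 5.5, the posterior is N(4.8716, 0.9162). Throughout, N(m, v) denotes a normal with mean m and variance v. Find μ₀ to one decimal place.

μ₀ = -5.2

With known observation variance, the Normal–Normal posterior has precision τ_n = τ₀ + n/σ² and mean μ_n = (τ₀μ₀ + (n/σ²)x̄)/τ_n.
Here τ₀ = 1/15.6 = 0.064103 and τ_data = 30/29.2 = 1.027397, so τ_n = 1.091500.
Rearranging for μ₀: μ₀ = (μ_n·τ_n − τ_data·x̄)/τ₀ = (4.8716·1.091500 − 1.027397·5.5) / 0.064103 = -0.333332/0.064103 ≈ -5.2.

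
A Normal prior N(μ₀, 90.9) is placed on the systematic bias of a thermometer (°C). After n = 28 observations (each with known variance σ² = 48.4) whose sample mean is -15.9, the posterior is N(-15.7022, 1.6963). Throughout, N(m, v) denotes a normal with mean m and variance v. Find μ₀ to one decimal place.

μ₀ = -5.3

With known observation variance, the Normal–Normal posterior has precision τ_n = τ₀ + n/σ² and mean μ_n = (τ₀μ₀ + (n/σ²)x̄)/τ_n.
Here τ₀ = 1/90.9 = 0.011001 and τ_data = 28/48.4 = 0.578512, so τ_n = 0.589513.
Rearranging for μ₀: μ₀ = (μ_n·τ_n − τ_data·x̄)/τ₀ = (-15.7022·0.589513 − 0.578512·-15.9) / 0.011001 = -0.058310/0.011001 ≈ -5.3.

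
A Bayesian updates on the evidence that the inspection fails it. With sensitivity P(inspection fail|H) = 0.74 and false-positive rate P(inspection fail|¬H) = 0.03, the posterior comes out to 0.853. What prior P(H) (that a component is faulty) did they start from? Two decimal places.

Bayes' rule in odds form gives O(H|E) = O(H)·[P(E|H)/P(E|¬H)], hence O(H) = O(H|E)/LR.
Posterior odds = 0.853/(1−0.853) = 5.8027. LR = 0.74/0.03 = 24.6667.
Prior odds = 5.8027/24.6667 = 0.2352, so P(H) = 0.2352/(1+0.2352) ≈ 0.19.

P(H) = 0.19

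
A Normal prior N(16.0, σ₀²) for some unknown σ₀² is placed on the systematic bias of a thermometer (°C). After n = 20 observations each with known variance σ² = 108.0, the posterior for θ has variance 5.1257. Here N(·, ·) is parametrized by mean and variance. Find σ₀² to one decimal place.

For the Normal–Normal model with known σ², precisions add: τ_n = τ₀ + n/σ².
So 1/σ₀² = 1/5.1257 − 20/108.0 = 0.195095 − 0.185185 = 0.009910.
Hence σ₀² = 1/0.009910 ≈ 100.9.

σ₀² = 100.9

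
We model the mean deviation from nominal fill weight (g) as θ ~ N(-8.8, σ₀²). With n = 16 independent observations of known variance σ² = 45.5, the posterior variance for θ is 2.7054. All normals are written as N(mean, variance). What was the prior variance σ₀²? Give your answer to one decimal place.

Posterior precision equals prior precision plus data precision: 1/σ_n² = 1/σ₀² + n/σ².
So 1/σ₀² = 1/2.7054 − 16/45.5 = 0.369631 − 0.351648 = 0.017983.
Hence σ₀² = 1/0.017983 ≈ 55.6.

σ₀² = 55.6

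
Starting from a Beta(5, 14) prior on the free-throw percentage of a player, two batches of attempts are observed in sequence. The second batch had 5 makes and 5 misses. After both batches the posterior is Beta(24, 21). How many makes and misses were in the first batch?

Sequential conjugate updates are equivalent to a single update on the pooled data, so total successes = posterior α − prior α and total failures = posterior β − prior β.
Total across both batches: 24−5=19 makes, 21−14=7 misses.
Subtract the second batch: 19−5=14 makes and 7−5=2 misses.

14 makes and 2 misses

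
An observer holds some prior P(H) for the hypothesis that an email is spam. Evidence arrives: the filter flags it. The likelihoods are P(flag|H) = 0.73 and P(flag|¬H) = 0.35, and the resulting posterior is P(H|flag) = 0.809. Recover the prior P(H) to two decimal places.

P(H) = 0.67

In odds form, posterior odds = prior odds × likelihood ratio, so prior odds = posterior odds ÷ LR.
Posterior odds = 0.809/(1−0.809) = 4.2356. LR = 0.73/0.35 = 2.0857.
Prior odds = 4.2356/2.0857 = 2.0308, so P(H) = 2.0308/(1+2.0308) ≈ 0.67.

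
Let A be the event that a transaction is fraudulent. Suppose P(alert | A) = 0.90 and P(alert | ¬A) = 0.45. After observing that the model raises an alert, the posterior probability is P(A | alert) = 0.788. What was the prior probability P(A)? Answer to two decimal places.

In odds form, posterior odds = prior odds × likelihood ratio, so prior odds = posterior odds ÷ LR.
Posterior odds = 0.788/(1−0.788) = 3.7170. LR = 0.90/0.45 = 2.0000.
Prior odds = 3.7170/2.0000 = 1.8585, so P(A) = 1.8585/(1+1.8585) ≈ 0.65.

P(A) = 0.65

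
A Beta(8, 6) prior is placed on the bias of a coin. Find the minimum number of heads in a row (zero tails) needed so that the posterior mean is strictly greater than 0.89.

After k heads and 0 tails the posterior is Beta(8+k, 6), with mean (8+k)/(8+6+k).
Set (8+k)/(14+k) > 0.89 and solve: k > (0.89·14 − 8)/(1 − 0.89) = 40.545.
The smallest integer exceeding 40.545 is 41.

k = 41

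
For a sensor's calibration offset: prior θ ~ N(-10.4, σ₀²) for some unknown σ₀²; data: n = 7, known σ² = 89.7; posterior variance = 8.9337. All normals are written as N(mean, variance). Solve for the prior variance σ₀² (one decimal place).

Posterior precision equals prior precision plus data precision: 1/σ_n² = 1/σ₀² + n/σ².
So 1/σ₀² = 1/8.9337 − 7/89.7 = 0.111936 − 0.078038 = 0.033898.
Hence σ₀² = 1/0.033898 ≈ 29.5.

σ₀² = 29.5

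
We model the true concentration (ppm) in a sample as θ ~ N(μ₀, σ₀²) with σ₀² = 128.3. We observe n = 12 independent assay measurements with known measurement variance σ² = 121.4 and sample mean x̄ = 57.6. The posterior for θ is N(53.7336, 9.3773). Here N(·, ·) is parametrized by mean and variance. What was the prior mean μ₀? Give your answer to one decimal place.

μ₀ = 4.7

With known observation variance, the Normal–Normal posterior has precision τ_n = τ₀ + n/σ² and mean μ_n = (τ₀μ₀ + (n/σ²)x̄)/τ_n.
Here τ₀ = 1/128.3 = 0.007794 and τ_data = 12/121.4 = 0.098847, so τ_n = 0.106641.
Rearranging for μ₀: μ₀ = (μ_n·τ_n − τ_data·x̄)/τ₀ = (53.7336·0.106641 − 0.098847·57.6) / 0.007794 = 0.036618/0.007794 ≈ 4.7.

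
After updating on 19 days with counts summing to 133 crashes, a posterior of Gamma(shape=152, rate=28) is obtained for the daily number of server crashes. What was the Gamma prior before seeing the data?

Gamma(shape=19, rate=9)

A Gamma(α, β) prior (rate parametrization) on a Poisson rate with n observations summing to S gives posterior Gamma(α+S, β+n).
So α = 152 − 133 = 19 and β = 28 − 19 = 9.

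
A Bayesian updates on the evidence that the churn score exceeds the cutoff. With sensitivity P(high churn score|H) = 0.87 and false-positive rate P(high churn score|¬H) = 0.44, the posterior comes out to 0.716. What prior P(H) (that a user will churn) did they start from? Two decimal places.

Bayes' rule in odds form gives O(H|E) = O(H)·[P(E|H)/P(E|¬H)], hence O(H) = O(H|E)/LR.
Posterior odds = 0.716/(1−0.716) = 2.5211. LR = 0.87/0.44 = 1.9773.
Prior odds = 2.5211/1.9773 = 1.2750, so P(H) = 1.2750/(1+1.2750) ≈ 0.56.

P(H) = 0.56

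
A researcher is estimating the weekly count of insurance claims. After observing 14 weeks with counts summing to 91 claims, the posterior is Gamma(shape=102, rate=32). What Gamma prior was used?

Gamma–Poisson conjugacy: posterior shape = α + Σxᵢ, posterior rate = β + n.
So α = 102 − 91 = 11 and β = 32 − 14 = 18.

Gamma(shape=11, rate=18)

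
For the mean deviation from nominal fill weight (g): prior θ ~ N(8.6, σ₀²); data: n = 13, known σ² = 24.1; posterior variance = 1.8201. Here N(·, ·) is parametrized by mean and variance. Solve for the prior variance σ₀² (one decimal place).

For the Normal–Normal model with known σ², precisions add: τ_n = τ₀ + n/σ².
So 1/σ₀² = 1/1.8201 − 13/24.1 = 0.549420 − 0.539419 = 0.010001.
Hence σ₀² = 1/0.010001 ≈ 100.0.

σ₀² = 100.0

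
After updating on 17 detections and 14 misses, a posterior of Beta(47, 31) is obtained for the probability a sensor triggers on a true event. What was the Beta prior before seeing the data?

Under Beta–binomial conjugacy the posterior parameters are (α+s, β+f).
So α = 47 − 17 = 30 and β = 31 − 14 = 17.

Beta(30, 17)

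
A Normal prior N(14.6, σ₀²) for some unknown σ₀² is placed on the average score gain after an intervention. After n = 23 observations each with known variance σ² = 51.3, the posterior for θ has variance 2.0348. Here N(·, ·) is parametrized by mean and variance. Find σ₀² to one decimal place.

Posterior precision equals prior precision plus data precision: 1/σ_n² = 1/σ₀² + n/σ².
So 1/σ₀² = 1/2.0348 − 23/51.3 = 0.491449 − 0.448343 = 0.043106.
Hence σ₀² = 1/0.043106 ≈ 23.2.

σ₀² = 23.2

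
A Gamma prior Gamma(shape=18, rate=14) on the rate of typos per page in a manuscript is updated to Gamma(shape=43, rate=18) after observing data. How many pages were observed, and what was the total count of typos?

Gamma–Poisson conjugacy: posterior shape = α + Σxᵢ, posterior rate = β + n.
Matching: Σxᵢ = 43 − 18 = 25 and n = 18 − 14 = 4.

n = 4 pages with total 25 typos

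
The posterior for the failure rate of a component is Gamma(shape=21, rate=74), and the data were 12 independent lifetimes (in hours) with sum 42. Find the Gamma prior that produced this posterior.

Gamma(shape=9, rate=32)

For an exponential likelihood with a Gamma(α, β) prior on the rate, n observations with total T give posterior Gamma(α+n, β+T).
So α = 21 − 12 = 9 and β = 74 − 42 = 32.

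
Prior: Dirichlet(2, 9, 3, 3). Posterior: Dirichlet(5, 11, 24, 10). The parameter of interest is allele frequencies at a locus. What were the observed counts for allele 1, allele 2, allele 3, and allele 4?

For a Dirichlet(α) prior with multinomial counts c, the posterior is Dirichlet(α + c) componentwise.
Counts are posterior − prior componentwise: 5−2=3, 11−9=2, 24−3=21, 10−3=7.

counts (3, 2, 21, 7)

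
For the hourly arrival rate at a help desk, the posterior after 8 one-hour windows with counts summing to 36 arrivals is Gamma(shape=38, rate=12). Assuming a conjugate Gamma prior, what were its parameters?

A Gamma(α, β) prior (rate parametrization) on a Poisson rate with n observations summing to S gives posterior Gamma(α+S, β+n).
So α = 38 − 36 = 2 and β = 12 − 8 = 4.

Gamma(shape=2, rate=4)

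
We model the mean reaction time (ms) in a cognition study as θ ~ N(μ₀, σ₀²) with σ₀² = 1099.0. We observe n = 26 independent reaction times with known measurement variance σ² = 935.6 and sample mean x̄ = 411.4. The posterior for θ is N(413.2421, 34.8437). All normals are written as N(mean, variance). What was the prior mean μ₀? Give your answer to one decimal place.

The posterior mean is a precision-weighted average: μ_n = (τ₀μ₀ + τ_data·x̄)/(τ₀+τ_data), with τ₀=1/σ₀² and τ_data=n/σ².
Here τ₀ = 1/1099.0 = 0.000910 and τ_data = 26/935.6 = 0.027790, so τ_n = 0.028700.
Rearranging for μ₀: μ₀ = (μ_n·τ_n − τ_data·x̄)/τ₀ = (413.2421·0.028700 − 0.027790·411.4) / 0.000910 = 0.427242/0.000910 ≈ 469.5.

μ₀ = 469.5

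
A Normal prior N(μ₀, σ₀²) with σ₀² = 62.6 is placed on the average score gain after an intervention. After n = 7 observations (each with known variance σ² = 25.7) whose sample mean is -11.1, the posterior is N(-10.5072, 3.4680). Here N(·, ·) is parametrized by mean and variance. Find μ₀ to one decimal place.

μ₀ = -0.4

The posterior mean is a precision-weighted average: μ_n = (τ₀μ₀ + τ_data·x̄)/(τ₀+τ_data), with τ₀=1/σ₀² and τ_data=n/σ².
Here τ₀ = 1/62.6 = 0.015974 and τ_data = 7/25.7 = 0.272374, so τ_n = 0.288348.
Rearranging for μ₀: μ₀ = (μ_n·τ_n − τ_data·x̄)/τ₀ = (-10.5072·0.288348 − 0.272374·-11.1) / 0.015974 = -0.006379/0.015974 ≈ -0.4.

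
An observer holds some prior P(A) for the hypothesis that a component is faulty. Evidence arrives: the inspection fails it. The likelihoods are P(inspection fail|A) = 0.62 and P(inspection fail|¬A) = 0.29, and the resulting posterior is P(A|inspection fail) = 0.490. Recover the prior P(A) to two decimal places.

Bayes' rule in odds form gives O(A|E) = O(A)·[P(E|A)/P(E|¬A)], hence O(A) = O(A|E)/LR.
Posterior odds = 0.490/(1−0.490) = 0.9608. LR = 0.62/0.29 = 2.1379.
Prior odds = 0.9608/2.1379 = 0.4494, so P(A) = 0.4494/(1+0.4494) ≈ 0.31.

P(A) = 0.31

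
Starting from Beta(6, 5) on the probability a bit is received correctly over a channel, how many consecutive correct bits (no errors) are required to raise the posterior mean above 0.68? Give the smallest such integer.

k = 5

After k correct bits and 0 errors the posterior is Beta(6+k, 5), with mean (6+k)/(6+5+k).
Set (6+k)/(11+k) > 0.68 and solve: k > (0.68·11 − 6)/(1 − 0.68) = 4.625.
The smallest integer exceeding 4.625 is 5, and checking k=5: (11)/(16) = 0.6875 > 0.68.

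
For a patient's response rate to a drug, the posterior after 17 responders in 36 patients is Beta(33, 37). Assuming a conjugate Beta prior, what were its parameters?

A Beta(a, b) prior with s successes and f failures in binomial data gives a Beta(a+s, b+f) posterior.
So a = 33 − 17 = 16 and b = 37 − 19 = 18.

Beta(16, 18)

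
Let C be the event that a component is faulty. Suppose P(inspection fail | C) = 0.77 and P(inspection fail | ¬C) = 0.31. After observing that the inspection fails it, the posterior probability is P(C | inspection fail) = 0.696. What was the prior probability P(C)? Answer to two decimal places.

In odds form, posterior odds = prior odds × likelihood ratio, so prior odds = posterior odds ÷ LR.
Posterior odds = 0.696/(1−0.696) = 2.2895. LR = 0.77/0.31 = 2.4839.
Prior odds = 2.2895/2.4839 = 0.9217, so P(C) = 0.9217/(1+0.9217) ≈ 0.48.

P(C) = 0.48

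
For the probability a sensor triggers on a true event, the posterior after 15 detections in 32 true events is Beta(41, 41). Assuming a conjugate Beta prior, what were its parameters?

Beta(26, 24)

Under Beta–binomial conjugacy the posterior parameters are (a+s, b+f).
Subtract the data counts: 41−15=26, 41−17=24.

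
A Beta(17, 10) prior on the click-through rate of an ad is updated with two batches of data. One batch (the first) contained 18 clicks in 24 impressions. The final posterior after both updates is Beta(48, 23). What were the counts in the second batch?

13 clicks and 7 non-clicks

Because Beta–binomial updating is additive in the counts, the combined data contributed (α_post−α_prior, β_post−β_prior) successes and failures.
Total across both batches: 48−17=31 clicks, 23−10=13 non-clicks.
Subtract the first batch: 31−18=13 clicks and 13−6=7 non-clicks.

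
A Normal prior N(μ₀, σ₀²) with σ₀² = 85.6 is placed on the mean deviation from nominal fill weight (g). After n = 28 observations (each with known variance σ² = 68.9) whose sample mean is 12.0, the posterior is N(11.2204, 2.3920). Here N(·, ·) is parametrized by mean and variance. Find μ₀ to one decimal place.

The posterior mean is a precision-weighted average: μ_n = (τ₀μ₀ + τ_data·x̄)/(τ₀+τ_data), with τ₀=1/σ₀² and τ_data=n/σ².
Here τ₀ = 1/85.6 = 0.011682 and τ_data = 28/68.9 = 0.406386, so τ_n = 0.418068.
Rearranging for μ₀: μ₀ = (μ_n·τ_n − τ_data·x̄)/τ₀ = (11.2204·0.418068 − 0.406386·12.0) / 0.011682 = -0.185742/0.011682 ≈ -15.9.

μ₀ = -15.9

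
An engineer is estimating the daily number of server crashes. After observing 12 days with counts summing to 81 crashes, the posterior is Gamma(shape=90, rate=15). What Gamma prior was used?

A Gamma(α, β) prior (rate parametrization) on a Poisson rate with n observations summing to S gives posterior Gamma(α+S, β+n).
So α = 90 − 81 = 9 and β = 15 − 12 = 3.

Gamma(shape=9, rate=3)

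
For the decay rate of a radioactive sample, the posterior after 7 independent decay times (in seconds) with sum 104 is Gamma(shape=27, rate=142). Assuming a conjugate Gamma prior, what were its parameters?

Gamma(shape=20, rate=38)

For an exponential likelihood with a Gamma(α, β) prior on the rate, n observations with total T give posterior Gamma(α+n, β+T).
So α = 27 − 7 = 20 and β = 142 − 104 = 38.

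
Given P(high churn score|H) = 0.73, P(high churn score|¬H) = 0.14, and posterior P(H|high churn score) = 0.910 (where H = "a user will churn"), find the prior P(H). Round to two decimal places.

In odds form, posterior odds = prior odds × likelihood ratio, so prior odds = posterior odds ÷ LR.
Posterior odds = 0.910/(1−0.910) = 10.1111. LR = 0.73/0.14 = 5.2143.
Prior odds = 10.1111/5.2143 = 1.9391, so P(H) = 1.9391/(1+1.9391) ≈ 0.66.

P(H) = 0.66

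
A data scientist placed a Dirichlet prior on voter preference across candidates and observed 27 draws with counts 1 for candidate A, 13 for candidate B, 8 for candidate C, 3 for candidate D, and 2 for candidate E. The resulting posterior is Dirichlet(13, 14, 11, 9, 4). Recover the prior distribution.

Dirichlet(12, 1, 3, 6, 2)

For a Dirichlet(α) prior with multinomial counts c, the posterior is Dirichlet(α + c) componentwise.
Subtract each count from the matching posterior parameter: 13−1=12, 14−13=1, 11−8=3, 9−3=6, 4−2=2.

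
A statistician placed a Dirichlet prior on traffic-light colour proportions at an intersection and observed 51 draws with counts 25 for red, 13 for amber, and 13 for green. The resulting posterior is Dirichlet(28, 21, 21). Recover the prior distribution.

Dirichlet(3, 8, 8)

For a Dirichlet(α) prior with multinomial counts c, the posterior is Dirichlet(α + c) componentwise.
Subtract each count from the matching posterior parameter: 28−25=3, 21−13=8, 21−13=8.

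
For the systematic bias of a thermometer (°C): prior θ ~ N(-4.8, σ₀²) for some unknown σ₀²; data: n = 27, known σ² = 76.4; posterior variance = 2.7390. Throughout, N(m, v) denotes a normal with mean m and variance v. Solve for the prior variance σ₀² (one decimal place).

σ₀² = 85.5

Posterior precision equals prior precision plus data precision: 1/σ_n² = 1/σ₀² + n/σ².
So 1/σ₀² = 1/2.7390 − 27/76.4 = 0.365097 − 0.353403 = 0.011694.
Hence σ₀² = 1/0.011694 ≈ 85.5.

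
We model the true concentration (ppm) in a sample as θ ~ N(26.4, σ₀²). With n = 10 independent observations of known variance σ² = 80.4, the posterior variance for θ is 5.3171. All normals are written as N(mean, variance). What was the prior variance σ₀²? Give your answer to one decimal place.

σ₀² = 15.7

For the Normal–Normal model with known σ², precisions add: τ_n = τ₀ + n/σ².
So 1/σ₀² = 1/5.3171 − 10/80.4 = 0.188072 − 0.124378 = 0.063694.
Hence σ₀² = 1/0.063694 ≈ 15.7.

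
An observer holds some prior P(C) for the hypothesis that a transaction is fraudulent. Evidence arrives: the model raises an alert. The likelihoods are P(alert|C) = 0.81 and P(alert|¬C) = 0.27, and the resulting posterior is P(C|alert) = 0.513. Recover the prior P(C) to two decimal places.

P(C) = 0.26

Bayes' rule in odds form gives O(C|E) = O(C)·[P(E|C)/P(E|¬C)], hence O(C) = O(C|E)/LR.
Posterior odds = 0.513/(1−0.513) = 1.0534. LR = 0.81/0.27 = 3.0000.
Prior odds = 1.0534/3.0000 = 0.3511, so P(C) = 0.3511/(1+0.3511) ≈ 0.26.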